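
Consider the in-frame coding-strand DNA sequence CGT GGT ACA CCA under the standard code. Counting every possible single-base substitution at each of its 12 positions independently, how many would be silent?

Codon 1 (CGT, Arg): 3 synonymous substitutions.
Codon 2 (GGT, Gly): 3 synonymous substitutions.
Codon 3 (ACA, Thr): 3 synonymous substitutions.
Codon 4 (CCA, Pro): 3 synonymous substitutions.
Total: 3 + 3 + 3 + 3 = 12.

12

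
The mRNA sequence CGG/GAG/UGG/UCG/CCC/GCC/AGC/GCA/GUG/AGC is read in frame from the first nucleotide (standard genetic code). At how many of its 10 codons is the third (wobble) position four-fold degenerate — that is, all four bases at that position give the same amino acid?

Codon 1 CGG (Arg): third position 4-fold.
Codon 2 GAG (Glu): third position 2-fold.
Codon 3 UGG (Trp): third position 1-fold.
Codon 4 UCG (Ser): third position 4-fold.
Codon 5 CCC (Pro): third position 4-fold.
Codon 6 GCC (Ala): third position 4-fold.
Codon 7 AGC (Ser): third position 2-fold.
Codon 8 GCA (Ala): third position 4-fold.
Codon 9 GUG (Val): third position 4-fold.
Codon 10 AGC (Ser): third position 2-fold.
Four-fold degenerate third positions: 6.

6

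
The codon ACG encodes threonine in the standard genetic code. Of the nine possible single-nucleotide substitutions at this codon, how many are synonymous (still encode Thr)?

Position 1: none → 0 synonymous.
Position 2: none → 0 synonymous.
Position 3: ACU, ACC, ACA → 3 synonymous.
Total: 0 + 0 + 3 = 3.

3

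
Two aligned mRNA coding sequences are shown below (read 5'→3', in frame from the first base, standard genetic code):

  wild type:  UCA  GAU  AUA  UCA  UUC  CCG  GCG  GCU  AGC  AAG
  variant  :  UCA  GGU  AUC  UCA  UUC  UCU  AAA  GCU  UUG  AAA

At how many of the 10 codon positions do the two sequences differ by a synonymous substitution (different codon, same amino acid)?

Codon 1: UCA Ser / UCA Ser — identical.
Codon 2: GAU Asp / GGU Gly — nonsynonymous.
Codon 3: AUA Ile / AUC Ile — synonymous.
Codon 4: UCA Ser / UCA Ser — identical.
Codon 5: UUC Phe / UUC Phe — identical.
Codon 6: CCG Pro / UCU Ser — nonsynonymous.
Codon 7: GCG Ala / AAA Lys — nonsynonymous.
Codon 8: GCU Ala / GCU Ala — identical.
Codon 9: AGC Ser / UUG Leu — nonsynonymous.
Codon 10: AAG Lys / AAA Lys — synonymous.
Synonymous differences: 2.

2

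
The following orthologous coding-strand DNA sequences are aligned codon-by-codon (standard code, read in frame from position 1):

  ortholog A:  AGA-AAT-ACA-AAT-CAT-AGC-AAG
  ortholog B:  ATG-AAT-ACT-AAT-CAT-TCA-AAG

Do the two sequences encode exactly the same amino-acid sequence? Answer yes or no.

no

Codon 1: AGA Arg / ATG Met — nonsynonymous.
Codon 2: AAT Asn / AAT Asn — identical.
Codon 3: ACA Thr / ACT Thr — synonymous.
Codon 4: AAT Asn / AAT Asn — identical.
Codon 5: CAT His / CAT His — identical.
Codon 6: AGC Ser / TCA Ser — synonymous.
Codon 7: AAG Lys / AAG Lys — identical.
Nonsynonymous differences: 1 → different protein.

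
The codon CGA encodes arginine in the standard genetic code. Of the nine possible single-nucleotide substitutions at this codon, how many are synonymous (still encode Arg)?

Position 1: AGA → 1 synonymous.
Position 2: none → 0 synonymous.
Position 3: CGT, CGC, CGG → 3 synonymous.
Total: 1 + 0 + 3 = 4.

4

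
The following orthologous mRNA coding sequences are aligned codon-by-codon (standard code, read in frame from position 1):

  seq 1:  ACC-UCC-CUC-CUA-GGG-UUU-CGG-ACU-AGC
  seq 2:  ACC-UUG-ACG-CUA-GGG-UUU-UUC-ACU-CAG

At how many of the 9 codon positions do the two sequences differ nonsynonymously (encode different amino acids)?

Codon 1: ACC Thr / ACC Thr — identical.
Codon 2: UCC Ser / UUG Leu — nonsynonymous.
Codon 3: CUC Leu / ACG Thr — nonsynonymous.
Codon 4: CUA Leu / CUA Leu — identical.
Codon 5: GGG Gly / GGG Gly — identical.
Codon 6: UUU Phe / UUU Phe — identical.
Codon 7: CGG Arg / UUC Phe — nonsynonymous.
Codon 8: ACU Thr / ACU Thr — identical.
Codon 9: AGC Ser / CAG Gln — nonsynonymous.
Nonsynonymous differences: 4.

4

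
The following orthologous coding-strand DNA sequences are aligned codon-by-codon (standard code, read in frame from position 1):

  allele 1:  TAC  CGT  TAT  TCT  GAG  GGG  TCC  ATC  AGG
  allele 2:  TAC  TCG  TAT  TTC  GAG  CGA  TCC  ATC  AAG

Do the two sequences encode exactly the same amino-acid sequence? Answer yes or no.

Codon 1: TAC Tyr / TAC Tyr — identical.
Codon 2: CGT Arg / TCG Ser — nonsynonymous.
Codon 3: TAT Tyr / TAT Tyr — identical.
Codon 4: TCT Ser / TTC Phe — nonsynonymous.
Codon 5: GAG Glu / GAG Glu — identical.
Codon 6: GGG Gly / CGA Arg — nonsynonymous.
Codon 7: TCC Ser / TCC Ser — identical.
Codon 8: ATC Ile / ATC Ile — identical.
Codon 9: AGG Arg / AAG Lys — nonsynonymous.
Nonsynonymous differences: 4 → different protein.

no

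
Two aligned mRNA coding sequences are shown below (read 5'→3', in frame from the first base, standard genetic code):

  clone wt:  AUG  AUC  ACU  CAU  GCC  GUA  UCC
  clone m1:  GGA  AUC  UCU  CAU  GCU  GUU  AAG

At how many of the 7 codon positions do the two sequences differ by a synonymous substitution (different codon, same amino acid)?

2

Codon 1: AUG Met / GGA Gly — nonsynonymous.
Codon 2: AUC Ile / AUC Ile — identical.
Codon 3: ACU Thr / UCU Ser — nonsynonymous.
Codon 4: CAU His / CAU His — identical.
Codon 5: GCC Ala / GCU Ala — synonymous.
Codon 6: GUA Val / GUU Val — synonymous.
Codon 7: UCC Ser / AAG Lys — nonsynonymous.
Synonymous differences: 2.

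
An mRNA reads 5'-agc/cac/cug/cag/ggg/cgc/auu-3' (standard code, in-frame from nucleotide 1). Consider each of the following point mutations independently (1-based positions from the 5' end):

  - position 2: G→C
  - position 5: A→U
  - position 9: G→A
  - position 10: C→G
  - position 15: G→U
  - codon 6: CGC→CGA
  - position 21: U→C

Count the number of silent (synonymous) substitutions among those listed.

4

Codon 1: AGC (Ser) → ACC (Thr) — missense.
Codon 2: CAC (His) → CUC (Leu) — missense.
Codon 3: CUG (Leu) → CUA (Leu) — synonymous.
Codon 4: CAG (Gln) → GAG (Glu) — missense.
Codon 5: GGG (Gly) → GGU (Gly) — synonymous.
Codon 6: CGC (Arg) → CGA (Arg) — synonymous.
Codon 7: AUU (Ile) → AUC (Ile) — synonymous.
Synonymous: 4 of 7.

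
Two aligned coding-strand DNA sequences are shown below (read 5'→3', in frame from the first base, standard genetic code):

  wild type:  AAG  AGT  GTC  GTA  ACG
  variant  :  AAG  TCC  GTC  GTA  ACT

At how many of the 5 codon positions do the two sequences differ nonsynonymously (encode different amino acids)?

Codon 1: AAG Lys / AAG Lys — identical.
Codon 2: AGT Ser / TCC Ser — synonymous.
Codon 3: GTC Val / GTC Val — identical.
Codon 4: GTA Val / GTA Val — identical.
Codon 5: ACG Thr / ACT Thr — synonymous.
Nonsynonymous differences: 0.

0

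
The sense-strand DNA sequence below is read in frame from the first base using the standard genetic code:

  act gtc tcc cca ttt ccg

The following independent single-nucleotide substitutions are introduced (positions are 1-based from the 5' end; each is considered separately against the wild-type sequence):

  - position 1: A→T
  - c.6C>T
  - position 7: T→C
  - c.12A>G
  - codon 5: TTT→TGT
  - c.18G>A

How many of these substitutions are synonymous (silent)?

Codon 1: ACT (Thr) → TCT (Ser) — missense.
Codon 2: GTC (Val) → GTT (Val) — synonymous.
Codon 3: TCC (Ser) → CCC (Pro) — missense.
Codon 4: CCA (Pro) → CCG (Pro) — synonymous.
Codon 5: TTT (Phe) → TGT (Cys) — missense.
Codon 6: CCG (Pro) → CCA (Pro) — synonymous.
Synonymous: 3 of 6.

3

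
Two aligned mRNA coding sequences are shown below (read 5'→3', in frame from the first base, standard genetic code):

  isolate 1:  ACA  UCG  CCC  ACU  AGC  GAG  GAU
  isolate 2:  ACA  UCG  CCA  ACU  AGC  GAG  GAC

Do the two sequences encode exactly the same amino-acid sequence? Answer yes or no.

Codon 1: ACA Thr / ACA Thr — identical.
Codon 2: UCG Ser / UCG Ser — identical.
Codon 3: CCC Pro / CCA Pro — synonymous.
Codon 4: ACU Thr / ACU Thr — identical.
Codon 5: AGC Ser / AGC Ser — identical.
Codon 6: GAG Glu / GAG Glu — identical.
Codon 7: GAU Asp / GAC Asp — synonymous.
Nonsynonymous differences: 0 → same protein.

yes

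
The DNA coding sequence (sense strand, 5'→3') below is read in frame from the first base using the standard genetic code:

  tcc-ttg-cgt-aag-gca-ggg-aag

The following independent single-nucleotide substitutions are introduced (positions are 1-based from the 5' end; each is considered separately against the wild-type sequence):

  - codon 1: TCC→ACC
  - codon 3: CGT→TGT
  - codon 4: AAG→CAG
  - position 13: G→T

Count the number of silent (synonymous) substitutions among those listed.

0

Codon 1: TCC (Ser) → ACC (Thr) — missense.
Codon 3: CGT (Arg) → TGT (Cys) — missense.
Codon 4: AAG (Lys) → CAG (Gln) — missense.
Codon 5: GCA (Ala) → TCA (Ser) — missense.
Synonymous: 0 of 4.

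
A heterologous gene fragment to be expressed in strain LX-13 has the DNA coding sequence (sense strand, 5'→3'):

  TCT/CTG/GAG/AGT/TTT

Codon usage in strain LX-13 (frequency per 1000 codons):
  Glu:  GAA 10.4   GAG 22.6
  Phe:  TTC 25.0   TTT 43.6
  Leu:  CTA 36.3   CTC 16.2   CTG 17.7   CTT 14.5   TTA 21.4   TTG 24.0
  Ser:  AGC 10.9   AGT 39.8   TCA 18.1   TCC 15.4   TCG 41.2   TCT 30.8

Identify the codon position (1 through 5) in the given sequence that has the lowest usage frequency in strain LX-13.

2

Codon 1 TCT (Ser): 30.8 per 1000.
Codon 2 CTG (Leu): 17.7 per 1000.
Codon 3 GAG (Glu): 22.6 per 1000.
Codon 4 AGT (Ser): 39.8 per 1000.
Codon 5 TTT (Phe): 43.6 per 1000.
Lowest frequency is 17.7 at codon 2.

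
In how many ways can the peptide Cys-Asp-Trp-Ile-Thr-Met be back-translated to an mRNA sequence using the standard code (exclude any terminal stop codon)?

48

Cys: 2 codons.
Asp: 2 codons.
Trp: 1 codon.
Ile: 3 codons.
Thr: 4 codons.
Met: 1 codon.
2 × 2 × 1 × 3 × 4 × 1 = 48.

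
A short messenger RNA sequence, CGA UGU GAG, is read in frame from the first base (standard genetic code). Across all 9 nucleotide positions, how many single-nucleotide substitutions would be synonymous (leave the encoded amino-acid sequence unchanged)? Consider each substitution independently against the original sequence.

Codon 1 (CGA, Arg): 4 synonymous substitutions.
Codon 2 (UGU, Cys): 1 synonymous substitution.
Codon 3 (GAG, Glu): 1 synonymous substitution.
Total: 4 + 1 + 1 = 6.

6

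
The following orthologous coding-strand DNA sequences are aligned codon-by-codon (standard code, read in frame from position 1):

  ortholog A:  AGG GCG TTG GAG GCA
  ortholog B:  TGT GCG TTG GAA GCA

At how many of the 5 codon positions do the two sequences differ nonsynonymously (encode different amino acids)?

1

Codon 1: AGG Arg / TGT Cys — nonsynonymous.
Codon 2: GCG Ala / GCG Ala — identical.
Codon 3: TTG Leu / TTG Leu — identical.
Codon 4: GAG Glu / GAA Glu — synonymous.
Codon 5: GCA Ala / GCA Ala — identical.
Nonsynonymous differences: 1.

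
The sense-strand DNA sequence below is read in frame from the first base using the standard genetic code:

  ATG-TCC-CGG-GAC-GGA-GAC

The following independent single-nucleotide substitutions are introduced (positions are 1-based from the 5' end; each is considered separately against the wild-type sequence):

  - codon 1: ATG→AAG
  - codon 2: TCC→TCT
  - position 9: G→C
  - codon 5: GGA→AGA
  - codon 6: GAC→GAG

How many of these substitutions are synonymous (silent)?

2

Codon 1: ATG (Met) → AAG (Lys) — missense.
Codon 2: TCC (Ser) → TCT (Ser) — synonymous.
Codon 3: CGG (Arg) → CGC (Arg) — synonymous.
Codon 5: GGA (Gly) → AGA (Arg) — missense.
Codon 6: GAC (Asp) → GAG (Glu) — missense.
Synonymous: 2 of 5.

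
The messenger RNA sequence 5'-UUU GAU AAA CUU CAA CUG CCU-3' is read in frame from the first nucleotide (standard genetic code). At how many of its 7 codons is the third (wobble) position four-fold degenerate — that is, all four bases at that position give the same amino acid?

3

Codon 1 UUU (Phe): third position 2-fold.
Codon 2 GAU (Asp): third position 2-fold.
Codon 3 AAA (Lys): third position 2-fold.
Codon 4 CUU (Leu): third position 4-fold.
Codon 5 CAA (Gln): third position 2-fold.
Codon 6 CUG (Leu): third position 4-fold.
Codon 7 CCU (Pro): third position 4-fold.
Four-fold degenerate third positions: 3.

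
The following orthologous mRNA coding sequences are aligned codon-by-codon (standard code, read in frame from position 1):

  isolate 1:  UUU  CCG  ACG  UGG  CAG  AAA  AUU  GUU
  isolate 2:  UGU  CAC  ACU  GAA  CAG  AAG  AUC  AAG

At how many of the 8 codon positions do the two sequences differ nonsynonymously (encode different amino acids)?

4

Codon 1: UUU Phe / UGU Cys — nonsynonymous.
Codon 2: CCG Pro / CAC His — nonsynonymous.
Codon 3: ACG Thr / ACU Thr — synonymous.
Codon 4: UGG Trp / GAA Glu — nonsynonymous.
Codon 5: CAG Gln / CAG Gln — identical.
Codon 6: AAA Lys / AAG Lys — synonymous.
Codon 7: AUU Ile / AUC Ile — synonymous.
Codon 8: GUU Val / AAG Lys — nonsynonymous.
Nonsynonymous differences: 4.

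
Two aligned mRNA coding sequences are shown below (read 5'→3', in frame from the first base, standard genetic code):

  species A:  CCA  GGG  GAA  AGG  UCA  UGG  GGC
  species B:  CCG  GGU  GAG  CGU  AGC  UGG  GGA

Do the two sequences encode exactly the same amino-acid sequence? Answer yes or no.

Codon 1: CCA Pro / CCG Pro — synonymous.
Codon 2: GGG Gly / GGU Gly — synonymous.
Codon 3: GAA Glu / GAG Glu — synonymous.
Codon 4: AGG Arg / CGU Arg — synonymous.
Codon 5: UCA Ser / AGC Ser — synonymous.
Codon 6: UGG Trp / UGG Trp — identical.
Codon 7: GGC Gly / GGA Gly — synonymous.
Nonsynonymous differences: 0 → same protein.

yes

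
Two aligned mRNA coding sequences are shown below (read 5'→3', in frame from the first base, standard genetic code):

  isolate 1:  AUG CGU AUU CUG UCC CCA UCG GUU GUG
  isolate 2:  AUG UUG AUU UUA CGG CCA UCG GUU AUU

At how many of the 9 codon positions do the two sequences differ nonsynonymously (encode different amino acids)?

Codon 1: AUG Met / AUG Met — identical.
Codon 2: CGU Arg / UUG Leu — nonsynonymous.
Codon 3: AUU Ile / AUU Ile — identical.
Codon 4: CUG Leu / UUA Leu — synonymous.
Codon 5: UCC Ser / CGG Arg — nonsynonymous.
Codon 6: CCA Pro / CCA Pro — identical.
Codon 7: UCG Ser / UCG Ser — identical.
Codon 8: GUU Val / GUU Val — identical.
Codon 9: GUG Val / AUU Ile — nonsynonymous.
Nonsynonymous differences: 3.

3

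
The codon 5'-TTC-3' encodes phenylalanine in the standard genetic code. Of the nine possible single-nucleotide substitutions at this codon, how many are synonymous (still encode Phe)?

1

Position 1: none → 0 synonymous.
Position 2: none → 0 synonymous.
Position 3: TTT → 1 synonymous.
Total: 0 + 0 + 1 = 1.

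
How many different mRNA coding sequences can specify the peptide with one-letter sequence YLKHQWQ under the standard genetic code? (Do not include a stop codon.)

Tyr: 2 codons.
Leu: 6 codons.
Lys: 2 codons.
His: 2 codons.
Gln: 2 codons.
Trp: 1 codon.
Gln: 2 codons.
2 × 6 × 2 × 2 × 2 × 1 × 2 = 192.

192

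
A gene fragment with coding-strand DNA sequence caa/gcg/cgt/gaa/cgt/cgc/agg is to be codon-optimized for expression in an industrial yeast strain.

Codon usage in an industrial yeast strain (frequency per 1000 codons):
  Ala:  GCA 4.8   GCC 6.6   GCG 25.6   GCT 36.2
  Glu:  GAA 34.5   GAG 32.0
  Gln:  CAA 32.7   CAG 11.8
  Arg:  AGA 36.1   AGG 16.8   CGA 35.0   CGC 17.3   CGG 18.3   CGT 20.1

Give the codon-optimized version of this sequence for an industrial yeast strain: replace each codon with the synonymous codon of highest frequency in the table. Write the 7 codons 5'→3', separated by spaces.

Codon 1 (Gln): best is CAA at 32.7.
Codon 2 (Ala): best is GCT at 36.2.
Codon 3 (Arg): best is AGA at 36.1.
Codon 4 (Glu): best is GAA at 34.5.
Codon 5 (Arg): best is AGA at 36.1.
Codon 6 (Arg): best is AGA at 36.1.
Codon 7 (Arg): best is AGA at 36.1.

CAA GCT AGA GAA AGA AGA AGA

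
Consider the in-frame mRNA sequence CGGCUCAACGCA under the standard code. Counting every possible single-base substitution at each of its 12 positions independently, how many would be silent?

Codon 1 (CGG, Arg): 4 synonymous substitutions.
Codon 2 (CUC, Leu): 3 synonymous substitutions.
Codon 3 (AAC, Asn): 1 synonymous substitution.
Codon 4 (GCA, Ala): 3 synonymous substitutions.
Total: 4 + 3 + 1 + 3 = 11.

11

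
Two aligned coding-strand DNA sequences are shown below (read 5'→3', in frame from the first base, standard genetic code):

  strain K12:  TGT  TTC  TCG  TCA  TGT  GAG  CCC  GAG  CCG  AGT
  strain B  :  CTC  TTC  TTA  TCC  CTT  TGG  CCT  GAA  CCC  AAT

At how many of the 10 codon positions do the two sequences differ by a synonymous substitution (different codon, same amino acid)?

Codon 1: TGT Cys / CTC Leu — nonsynonymous.
Codon 2: TTC Phe / TTC Phe — identical.
Codon 3: TCG Ser / TTA Leu — nonsynonymous.
Codon 4: TCA Ser / TCC Ser — synonymous.
Codon 5: TGT Cys / CTT Leu — nonsynonymous.
Codon 6: GAG Glu / TGG Trp — nonsynonymous.
Codon 7: CCC Pro / CCT Pro — synonymous.
Codon 8: GAG Glu / GAA Glu — synonymous.
Codon 9: CCG Pro / CCC Pro — synonymous.
Codon 10: AGT Ser / AAT Asn — nonsynonymous.
Synonymous differences: 4.

4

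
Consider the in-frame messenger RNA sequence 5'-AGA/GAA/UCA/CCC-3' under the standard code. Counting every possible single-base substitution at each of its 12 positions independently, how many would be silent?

Codon 1 (AGA, Arg): 2 synonymous substitutions.
Codon 2 (GAA, Glu): 1 synonymous substitution.
Codon 3 (UCA, Ser): 3 synonymous substitutions.
Codon 4 (CCC, Pro): 3 synonymous substitutions.
Total: 2 + 1 + 3 + 3 = 9.

9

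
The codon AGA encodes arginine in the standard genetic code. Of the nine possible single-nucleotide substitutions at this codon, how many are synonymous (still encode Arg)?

Position 1: CGA → 1 synonymous.
Position 2: none → 0 synonymous.
Position 3: AGG → 1 synonymous.
Total: 1 + 0 + 1 = 2.

2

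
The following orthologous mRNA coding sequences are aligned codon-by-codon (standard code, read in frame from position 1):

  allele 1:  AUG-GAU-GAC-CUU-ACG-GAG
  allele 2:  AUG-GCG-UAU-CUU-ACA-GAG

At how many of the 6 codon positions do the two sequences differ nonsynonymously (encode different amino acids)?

2

Codon 1: AUG Met / AUG Met — identical.
Codon 2: GAU Asp / GCG Ala — nonsynonymous.
Codon 3: GAC Asp / UAU Tyr — nonsynonymous.
Codon 4: CUU Leu / CUU Leu — identical.
Codon 5: ACG Thr / ACA Thr — synonymous.
Codon 6: GAG Glu / GAG Glu — identical.
Nonsynonymous differences: 2.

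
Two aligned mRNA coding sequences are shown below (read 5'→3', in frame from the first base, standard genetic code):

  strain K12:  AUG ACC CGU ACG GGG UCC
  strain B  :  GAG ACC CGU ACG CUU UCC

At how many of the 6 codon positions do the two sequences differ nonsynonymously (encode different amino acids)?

Codon 1: AUG Met / GAG Glu — nonsynonymous.
Codon 2: ACC Thr / ACC Thr — identical.
Codon 3: CGU Arg / CGU Arg — identical.
Codon 4: ACG Thr / ACG Thr — identical.
Codon 5: GGG Gly / CUU Leu — nonsynonymous.
Codon 6: UCC Ser / UCC Ser — identical.
Nonsynonymous differences: 2.

2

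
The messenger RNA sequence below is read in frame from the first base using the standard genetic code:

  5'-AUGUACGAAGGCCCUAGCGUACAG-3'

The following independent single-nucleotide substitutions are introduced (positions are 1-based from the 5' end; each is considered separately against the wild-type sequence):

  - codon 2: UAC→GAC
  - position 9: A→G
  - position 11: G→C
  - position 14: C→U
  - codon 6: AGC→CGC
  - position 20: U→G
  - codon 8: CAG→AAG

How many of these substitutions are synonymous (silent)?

1

Codon 2: UAC (Tyr) → GAC (Asp) — missense.
Codon 3: GAA (Glu) → GAG (Glu) — synonymous.
Codon 4: GGC (Gly) → GCC (Ala) — missense.
Codon 5: CCU (Pro) → CUU (Leu) — missense.
Codon 6: AGC (Ser) → CGC (Arg) — missense.
Codon 7: GUA (Val) → GGA (Gly) — missense.
Codon 8: CAG (Gln) → AAG (Lys) — missense.
Synonymous: 1 of 7.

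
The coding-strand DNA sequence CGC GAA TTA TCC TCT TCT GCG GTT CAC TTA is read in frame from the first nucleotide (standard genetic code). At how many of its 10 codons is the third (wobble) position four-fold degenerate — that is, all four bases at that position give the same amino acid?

Codon 1 CGC (Arg): third position 4-fold.
Codon 2 GAA (Glu): third position 2-fold.
Codon 3 TTA (Leu): third position 2-fold.
Codon 4 TCC (Ser): third position 4-fold.
Codon 5 TCT (Ser): third position 4-fold.
Codon 6 TCT (Ser): third position 4-fold.
Codon 7 GCG (Ala): third position 4-fold.
Codon 8 GTT (Val): third position 4-fold.
Codon 9 CAC (His): third position 2-fold.
Codon 10 TTA (Leu): third position 2-fold.
Four-fold degenerate third positions: 6.

6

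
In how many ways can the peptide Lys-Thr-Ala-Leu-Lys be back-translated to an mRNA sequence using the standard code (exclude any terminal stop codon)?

384

Lys: 2 codons.
Thr: 4 codons.
Ala: 4 codons.
Leu: 6 codons.
Lys: 2 codons.
2 × 4 × 4 × 6 × 2 = 384.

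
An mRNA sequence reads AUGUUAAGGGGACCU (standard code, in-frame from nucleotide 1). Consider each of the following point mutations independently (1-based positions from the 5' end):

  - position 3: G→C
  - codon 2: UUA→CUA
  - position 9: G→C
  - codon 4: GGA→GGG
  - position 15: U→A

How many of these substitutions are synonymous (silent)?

Codon 1: AUG (Met) → AUC (Ile) — missense.
Codon 2: UUA (Leu) → CUA (Leu) — synonymous.
Codon 3: AGG (Arg) → AGC (Ser) — missense.
Codon 4: GGA (Gly) → GGG (Gly) — synonymous.
Codon 5: CCU (Pro) → CCA (Pro) — synonymous.
Synonymous: 3 of 5.

3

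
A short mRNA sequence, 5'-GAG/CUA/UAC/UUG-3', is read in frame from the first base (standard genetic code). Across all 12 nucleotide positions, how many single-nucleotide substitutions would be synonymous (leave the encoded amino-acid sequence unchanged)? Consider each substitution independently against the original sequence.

Codon 1 (GAG, Glu): 1 synonymous substitution.
Codon 2 (CUA, Leu): 4 synonymous substitutions.
Codon 3 (UAC, Tyr): 1 synonymous substitution.
Codon 4 (UUG, Leu): 2 synonymous substitutions.
Total: 1 + 4 + 1 + 2 = 8.

8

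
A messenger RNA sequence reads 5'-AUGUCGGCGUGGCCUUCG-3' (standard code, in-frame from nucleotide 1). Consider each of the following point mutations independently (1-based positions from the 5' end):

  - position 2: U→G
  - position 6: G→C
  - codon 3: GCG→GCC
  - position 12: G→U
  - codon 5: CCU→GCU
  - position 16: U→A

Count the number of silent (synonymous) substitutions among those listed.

2

Codon 1: AUG (Met) → AGG (Arg) — missense.
Codon 2: UCG (Ser) → UCC (Ser) — synonymous.
Codon 3: GCG (Ala) → GCC (Ala) — synonymous.
Codon 4: UGG (Trp) → UGU (Cys) — missense.
Codon 5: CCU (Pro) → GCU (Ala) — missense.
Codon 6: UCG (Ser) → ACG (Thr) — missense.
Synonymous: 2 of 6.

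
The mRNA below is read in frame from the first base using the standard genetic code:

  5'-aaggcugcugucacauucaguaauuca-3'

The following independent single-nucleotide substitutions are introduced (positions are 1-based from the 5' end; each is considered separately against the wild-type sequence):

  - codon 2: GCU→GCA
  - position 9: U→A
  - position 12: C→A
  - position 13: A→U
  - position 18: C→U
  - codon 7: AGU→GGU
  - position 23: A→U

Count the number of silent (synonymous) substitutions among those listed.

Codon 2: GCU (Ala) → GCA (Ala) — synonymous.
Codon 3: GCU (Ala) → GCA (Ala) — synonymous.
Codon 4: GUC (Val) → GUA (Val) — synonymous.
Codon 5: ACA (Thr) → UCA (Ser) — missense.
Codon 6: UUC (Phe) → UUU (Phe) — synonymous.
Codon 7: AGU (Ser) → GGU (Gly) — missense.
Codon 8: AAU (Asn) → AUU (Ile) — missense.
Synonymous: 4 of 7.

4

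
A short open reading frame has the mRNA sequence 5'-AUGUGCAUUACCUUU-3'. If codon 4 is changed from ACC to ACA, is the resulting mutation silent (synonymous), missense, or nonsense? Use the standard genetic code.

Position 12 falls in codon 4: ACC → Thr.
After the substitution the codon is ACA → Thr.
Both encode Thr, so the change is synonymous.

silent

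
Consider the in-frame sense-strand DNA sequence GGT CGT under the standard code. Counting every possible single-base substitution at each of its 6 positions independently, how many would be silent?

Codon 1 (GGT, Gly): 3 synonymous substitutions.
Codon 2 (CGT, Arg): 3 synonymous substitutions.
Total: 3 + 3 = 6.

6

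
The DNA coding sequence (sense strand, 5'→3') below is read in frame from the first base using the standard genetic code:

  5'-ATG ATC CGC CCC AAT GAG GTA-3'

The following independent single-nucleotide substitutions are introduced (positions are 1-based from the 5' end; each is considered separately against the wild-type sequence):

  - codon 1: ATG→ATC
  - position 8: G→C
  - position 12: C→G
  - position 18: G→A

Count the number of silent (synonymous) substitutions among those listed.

Codon 1: ATG (Met) → ATC (Ile) — missense.
Codon 3: CGC (Arg) → CCC (Pro) — missense.
Codon 4: CCC (Pro) → CCG (Pro) — synonymous.
Codon 6: GAG (Glu) → GAA (Glu) — synonymous.
Synonymous: 2 of 4.

2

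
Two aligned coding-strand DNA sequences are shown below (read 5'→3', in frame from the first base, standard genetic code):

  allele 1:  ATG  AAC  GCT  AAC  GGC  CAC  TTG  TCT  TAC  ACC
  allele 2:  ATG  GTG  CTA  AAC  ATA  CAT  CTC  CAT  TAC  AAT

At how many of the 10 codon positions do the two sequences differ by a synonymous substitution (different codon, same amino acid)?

2

Codon 1: ATG Met / ATG Met — identical.
Codon 2: AAC Asn / GTG Val — nonsynonymous.
Codon 3: GCT Ala / CTA Leu — nonsynonymous.
Codon 4: AAC Asn / AAC Asn — identical.
Codon 5: GGC Gly / ATA Ile — nonsynonymous.
Codon 6: CAC His / CAT His — synonymous.
Codon 7: TTG Leu / CTC Leu — synonymous.
Codon 8: TCT Ser / CAT His — nonsynonymous.
Codon 9: TAC Tyr / TAC Tyr — identical.
Codon 10: ACC Thr / AAT Asn — nonsynonymous.
Synonymous differences: 2.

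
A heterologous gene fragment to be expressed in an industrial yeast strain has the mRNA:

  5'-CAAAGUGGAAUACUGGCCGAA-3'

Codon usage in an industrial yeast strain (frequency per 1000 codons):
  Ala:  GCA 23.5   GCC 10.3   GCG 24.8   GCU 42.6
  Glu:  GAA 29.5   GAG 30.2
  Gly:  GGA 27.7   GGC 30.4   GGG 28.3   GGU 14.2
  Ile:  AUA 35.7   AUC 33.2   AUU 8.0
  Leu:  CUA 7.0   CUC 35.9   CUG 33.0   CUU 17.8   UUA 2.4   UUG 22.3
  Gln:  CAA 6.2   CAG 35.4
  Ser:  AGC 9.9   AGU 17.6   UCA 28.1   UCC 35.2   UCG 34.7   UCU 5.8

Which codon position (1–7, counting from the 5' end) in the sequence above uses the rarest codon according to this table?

Codon 1 CAA (Gln): 6.2 per 1000.
Codon 2 AGU (Ser): 17.6 per 1000.
Codon 3 GGA (Gly): 27.7 per 1000.
Codon 4 AUA (Ile): 35.7 per 1000.
Codon 5 CUG (Leu): 33.0 per 1000.
Codon 6 GCC (Ala): 10.3 per 1000.
Codon 7 GAA (Glu): 29.5 per 1000.
Lowest frequency is 6.2 at codon 1.

1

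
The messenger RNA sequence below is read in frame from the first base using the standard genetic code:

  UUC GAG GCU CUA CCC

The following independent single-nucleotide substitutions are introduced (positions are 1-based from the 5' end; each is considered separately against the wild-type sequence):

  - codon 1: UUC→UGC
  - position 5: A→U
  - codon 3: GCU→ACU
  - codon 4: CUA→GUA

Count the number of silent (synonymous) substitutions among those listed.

0

Codon 1: UUC (Phe) → UGC (Cys) — missense.
Codon 2: GAG (Glu) → GUG (Val) — missense.
Codon 3: GCU (Ala) → ACU (Thr) — missense.
Codon 4: CUA (Leu) → GUA (Val) — missense.
Synonymous: 0 of 4.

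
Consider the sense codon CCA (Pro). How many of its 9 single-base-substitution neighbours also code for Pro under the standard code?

3

Position 1: none → 0 synonymous.
Position 2: none → 0 synonymous.
Position 3: CCT, CCC, CCG → 3 synonymous.
Total: 0 + 0 + 3 = 3.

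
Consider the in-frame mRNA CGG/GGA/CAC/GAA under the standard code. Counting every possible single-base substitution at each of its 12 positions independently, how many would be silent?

Codon 1 (CGG, Arg): 4 synonymous substitutions.
Codon 2 (GGA, Gly): 3 synonymous substitutions.
Codon 3 (CAC, His): 1 synonymous substitution.
Codon 4 (GAA, Glu): 1 synonymous substitution.
Total: 4 + 3 + 1 + 1 = 9.

9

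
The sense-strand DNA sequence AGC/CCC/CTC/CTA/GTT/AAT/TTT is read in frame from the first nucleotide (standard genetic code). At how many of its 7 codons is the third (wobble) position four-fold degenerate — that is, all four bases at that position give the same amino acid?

4

Codon 1 AGC (Ser): third position 2-fold.
Codon 2 CCC (Pro): third position 4-fold.
Codon 3 CTC (Leu): third position 4-fold.
Codon 4 CTA (Leu): third position 4-fold.
Codon 5 GTT (Val): third position 4-fold.
Codon 6 AAT (Asn): third position 2-fold.
Codon 7 TTT (Phe): third position 2-fold.
Four-fold degenerate third positions: 4.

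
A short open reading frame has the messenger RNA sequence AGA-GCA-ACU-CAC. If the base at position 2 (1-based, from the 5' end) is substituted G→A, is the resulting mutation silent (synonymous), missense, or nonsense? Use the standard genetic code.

missense

Position 2 falls in codon 1: AGA → Arg.
After the substitution the codon is AAA → Lys.
Arg ≠ Lys, so this is a missense mutation.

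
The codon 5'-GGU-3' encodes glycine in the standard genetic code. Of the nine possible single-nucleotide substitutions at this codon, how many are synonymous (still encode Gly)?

3

Position 1: none → 0 synonymous.
Position 2: none → 0 synonymous.
Position 3: GGC, GGA, GGG → 3 synonymous.
Total: 0 + 0 + 3 = 3.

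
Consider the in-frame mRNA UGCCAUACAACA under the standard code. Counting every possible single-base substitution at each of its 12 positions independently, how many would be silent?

Codon 1 (UGC, Cys): 1 synonymous substitution.
Codon 2 (CAU, His): 1 synonymous substitution.
Codon 3 (ACA, Thr): 3 synonymous substitutions.
Codon 4 (ACA, Thr): 3 synonymous substitutions.
Total: 1 + 1 + 3 + 3 = 8.

8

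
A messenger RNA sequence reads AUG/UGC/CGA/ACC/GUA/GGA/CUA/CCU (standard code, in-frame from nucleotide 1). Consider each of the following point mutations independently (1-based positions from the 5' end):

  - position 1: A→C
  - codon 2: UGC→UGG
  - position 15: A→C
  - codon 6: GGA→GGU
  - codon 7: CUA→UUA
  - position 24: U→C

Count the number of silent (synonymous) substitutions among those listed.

Codon 1: AUG (Met) → CUG (Leu) — missense.
Codon 2: UGC (Cys) → UGG (Trp) — missense.
Codon 5: GUA (Val) → GUC (Val) — synonymous.
Codon 6: GGA (Gly) → GGU (Gly) — synonymous.
Codon 7: CUA (Leu) → UUA (Leu) — synonymous.
Codon 8: CCU (Pro) → CCC (Pro) — synonymous.
Synonymous: 4 of 6.

4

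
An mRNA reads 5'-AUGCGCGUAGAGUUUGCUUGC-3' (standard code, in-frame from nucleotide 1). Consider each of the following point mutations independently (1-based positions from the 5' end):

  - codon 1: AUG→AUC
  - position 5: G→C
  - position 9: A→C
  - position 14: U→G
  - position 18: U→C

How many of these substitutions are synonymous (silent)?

Codon 1: AUG (Met) → AUC (Ile) — missense.
Codon 2: CGC (Arg) → CCC (Pro) — missense.
Codon 3: GUA (Val) → GUC (Val) — synonymous.
Codon 5: UUU (Phe) → UGU (Cys) — missense.
Codon 6: GCU (Ala) → GCC (Ala) — synonymous.
Synonymous: 2 of 5.

2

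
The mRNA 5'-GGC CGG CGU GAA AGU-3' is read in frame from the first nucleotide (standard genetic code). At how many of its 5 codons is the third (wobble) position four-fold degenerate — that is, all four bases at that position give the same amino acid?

3

Codon 1 GGC (Gly): third position 4-fold.
Codon 2 CGG (Arg): third position 4-fold.
Codon 3 CGU (Arg): third position 4-fold.
Codon 4 GAA (Glu): third position 2-fold.
Codon 5 AGU (Ser): third position 2-fold.
Four-fold degenerate third positions: 3.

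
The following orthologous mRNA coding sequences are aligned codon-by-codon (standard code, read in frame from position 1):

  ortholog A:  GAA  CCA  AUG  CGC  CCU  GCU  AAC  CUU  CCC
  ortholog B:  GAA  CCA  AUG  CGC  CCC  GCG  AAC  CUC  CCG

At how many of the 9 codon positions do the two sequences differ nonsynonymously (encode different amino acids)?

0

Codon 1: GAA Glu / GAA Glu — identical.
Codon 2: CCA Pro / CCA Pro — identical.
Codon 3: AUG Met / AUG Met — identical.
Codon 4: CGC Arg / CGC Arg — identical.
Codon 5: CCU Pro / CCC Pro — synonymous.
Codon 6: GCU Ala / GCG Ala — synonymous.
Codon 7: AAC Asn / AAC Asn — identical.
Codon 8: CUU Leu / CUC Leu — synonymous.
Codon 9: CCC Pro / CCG Pro — synonymous.
Nonsynonymous differences: 0.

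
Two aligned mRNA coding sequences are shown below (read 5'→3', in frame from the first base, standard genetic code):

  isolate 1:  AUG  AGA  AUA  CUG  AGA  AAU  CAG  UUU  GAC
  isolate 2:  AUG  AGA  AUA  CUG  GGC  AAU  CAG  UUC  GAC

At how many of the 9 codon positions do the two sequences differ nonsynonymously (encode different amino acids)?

Codon 1: AUG Met / AUG Met — identical.
Codon 2: AGA Arg / AGA Arg — identical.
Codon 3: AUA Ile / AUA Ile — identical.
Codon 4: CUG Leu / CUG Leu — identical.
Codon 5: AGA Arg / GGC Gly — nonsynonymous.
Codon 6: AAU Asn / AAU Asn — identical.
Codon 7: CAG Gln / CAG Gln — identical.
Codon 8: UUU Phe / UUC Phe — synonymous.
Codon 9: GAC Asp / GAC Asp — identical.
Nonsynonymous differences: 1.

1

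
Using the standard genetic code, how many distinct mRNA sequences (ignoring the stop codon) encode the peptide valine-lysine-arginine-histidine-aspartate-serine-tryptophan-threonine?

Val: 4 codons.
Lys: 2 codons.
Arg: 6 codons.
His: 2 codons.
Asp: 2 codons.
Ser: 6 codons.
Trp: 1 codon.
Thr: 4 codons.
4 × 2 × 6 × 2 × 2 × 6 × 1 × 4 = 4608.

4608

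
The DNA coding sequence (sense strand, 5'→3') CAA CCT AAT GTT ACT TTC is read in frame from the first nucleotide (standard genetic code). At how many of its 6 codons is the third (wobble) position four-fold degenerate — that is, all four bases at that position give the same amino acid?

Codon 1 CAA (Gln): third position 2-fold.
Codon 2 CCT (Pro): third position 4-fold.
Codon 3 AAT (Asn): third position 2-fold.
Codon 4 GTT (Val): third position 4-fold.
Codon 5 ACT (Thr): third position 4-fold.
Codon 6 TTC (Phe): third position 2-fold.
Four-fold degenerate third positions: 3.

3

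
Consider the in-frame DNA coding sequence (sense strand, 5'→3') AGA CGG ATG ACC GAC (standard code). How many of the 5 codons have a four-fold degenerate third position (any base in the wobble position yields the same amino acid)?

2

Codon 1 AGA (Arg): third position 2-fold.
Codon 2 CGG (Arg): third position 4-fold.
Codon 3 ATG (Met): third position 1-fold.
Codon 4 ACC (Thr): third position 4-fold.
Codon 5 GAC (Asp): third position 2-fold.
Four-fold degenerate third positions: 2.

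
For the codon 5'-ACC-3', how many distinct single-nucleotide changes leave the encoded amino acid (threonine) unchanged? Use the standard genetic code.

3

Position 1: none → 0 synonymous.
Position 2: none → 0 synonymous.
Position 3: ACU, ACA, ACG → 3 synonymous.
Total: 0 + 0 + 3 = 3.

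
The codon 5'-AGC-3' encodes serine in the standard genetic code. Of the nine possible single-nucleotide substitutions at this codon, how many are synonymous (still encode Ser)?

Position 1: none → 0 synonymous.
Position 2: none → 0 synonymous.
Position 3: AGU → 1 synonymous.
Total: 0 + 0 + 1 = 1.

1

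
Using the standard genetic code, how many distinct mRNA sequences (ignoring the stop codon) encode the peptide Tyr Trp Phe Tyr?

8

Tyr: 2 codons.
Trp: 1 codon.
Phe: 2 codons.
Tyr: 2 codons.
2 × 1 × 2 × 2 = 8.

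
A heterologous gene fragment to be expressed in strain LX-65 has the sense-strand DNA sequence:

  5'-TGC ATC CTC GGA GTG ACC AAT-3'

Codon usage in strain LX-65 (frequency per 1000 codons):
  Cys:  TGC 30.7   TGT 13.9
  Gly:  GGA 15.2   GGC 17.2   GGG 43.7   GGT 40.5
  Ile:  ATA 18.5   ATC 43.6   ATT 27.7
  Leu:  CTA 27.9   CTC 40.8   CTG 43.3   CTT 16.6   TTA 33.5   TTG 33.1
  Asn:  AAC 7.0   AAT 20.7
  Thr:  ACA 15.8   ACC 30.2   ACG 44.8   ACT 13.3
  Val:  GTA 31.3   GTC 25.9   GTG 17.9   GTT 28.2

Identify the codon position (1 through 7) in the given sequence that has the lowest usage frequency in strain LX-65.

4

Codon 1 TGC (Cys): 30.7 per 1000.
Codon 2 ATC (Ile): 43.6 per 1000.
Codon 3 CTC (Leu): 40.8 per 1000.
Codon 4 GGA (Gly): 15.2 per 1000.
Codon 5 GTG (Val): 17.9 per 1000.
Codon 6 ACC (Thr): 30.2 per 1000.
Codon 7 AAT (Asn): 20.7 per 1000.
Lowest frequency is 15.2 at codon 4.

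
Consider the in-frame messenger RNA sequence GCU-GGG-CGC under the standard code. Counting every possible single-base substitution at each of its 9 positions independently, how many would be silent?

9

Codon 1 (GCU, Ala): 3 synonymous substitutions.
Codon 2 (GGG, Gly): 3 synonymous substitutions.
Codon 3 (CGC, Arg): 3 synonymous substitutions.
Total: 3 + 3 + 3 = 9.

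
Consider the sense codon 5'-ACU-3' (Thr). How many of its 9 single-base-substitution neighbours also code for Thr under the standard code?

3

Position 1: none → 0 synonymous.
Position 2: none → 0 synonymous.
Position 3: ACC, ACA, ACG → 3 synonymous.
Total: 0 + 0 + 3 = 3.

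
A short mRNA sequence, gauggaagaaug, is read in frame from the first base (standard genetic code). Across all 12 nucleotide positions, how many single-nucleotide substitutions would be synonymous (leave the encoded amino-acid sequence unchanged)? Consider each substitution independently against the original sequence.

Codon 1 (GAU, Asp): 1 synonymous substitution.
Codon 2 (GGA, Gly): 3 synonymous substitutions.
Codon 3 (AGA, Arg): 2 synonymous substitutions.
Codon 4 (AUG, Met): 0 synonymous substitutions.
Total: 1 + 3 + 2 + 0 = 6.

6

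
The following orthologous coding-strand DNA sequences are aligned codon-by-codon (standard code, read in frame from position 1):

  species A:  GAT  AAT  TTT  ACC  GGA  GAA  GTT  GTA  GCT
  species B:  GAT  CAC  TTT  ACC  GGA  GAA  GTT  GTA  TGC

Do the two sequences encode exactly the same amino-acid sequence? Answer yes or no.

no

Codon 1: GAT Asp / GAT Asp — identical.
Codon 2: AAT Asn / CAC His — nonsynonymous.
Codon 3: TTT Phe / TTT Phe — identical.
Codon 4: ACC Thr / ACC Thr — identical.
Codon 5: GGA Gly / GGA Gly — identical.
Codon 6: GAA Glu / GAA Glu — identical.
Codon 7: GTT Val / GTT Val — identical.
Codon 8: GTA Val / GTA Val — identical.
Codon 9: GCT Ala / TGC Cys — nonsynonymous.
Nonsynonymous differences: 2 → different protein.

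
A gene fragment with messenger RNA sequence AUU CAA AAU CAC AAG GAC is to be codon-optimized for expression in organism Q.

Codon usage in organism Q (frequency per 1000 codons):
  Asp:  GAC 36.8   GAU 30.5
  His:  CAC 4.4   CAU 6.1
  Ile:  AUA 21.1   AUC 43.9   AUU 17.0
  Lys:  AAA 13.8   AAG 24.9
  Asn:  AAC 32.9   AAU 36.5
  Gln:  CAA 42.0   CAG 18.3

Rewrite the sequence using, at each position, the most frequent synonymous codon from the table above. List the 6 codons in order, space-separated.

Codon 1 (Ile): best is AUC at 43.9.
Codon 2 (Gln): best is CAA at 42.0.
Codon 3 (Asn): best is AAU at 36.5.
Codon 4 (His): best is CAU at 6.1.
Codon 5 (Lys): best is AAG at 24.9.
Codon 6 (Asp): best is GAC at 36.8.

AUC CAA AAU CAU AAG GAC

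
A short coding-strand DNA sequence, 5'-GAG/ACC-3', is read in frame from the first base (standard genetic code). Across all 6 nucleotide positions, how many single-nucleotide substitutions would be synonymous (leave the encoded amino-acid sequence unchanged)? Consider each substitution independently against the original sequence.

4

Codon 1 (GAG, Glu): 1 synonymous substitution.
Codon 2 (ACC, Thr): 3 synonymous substitutions.
Total: 1 + 3 = 4.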